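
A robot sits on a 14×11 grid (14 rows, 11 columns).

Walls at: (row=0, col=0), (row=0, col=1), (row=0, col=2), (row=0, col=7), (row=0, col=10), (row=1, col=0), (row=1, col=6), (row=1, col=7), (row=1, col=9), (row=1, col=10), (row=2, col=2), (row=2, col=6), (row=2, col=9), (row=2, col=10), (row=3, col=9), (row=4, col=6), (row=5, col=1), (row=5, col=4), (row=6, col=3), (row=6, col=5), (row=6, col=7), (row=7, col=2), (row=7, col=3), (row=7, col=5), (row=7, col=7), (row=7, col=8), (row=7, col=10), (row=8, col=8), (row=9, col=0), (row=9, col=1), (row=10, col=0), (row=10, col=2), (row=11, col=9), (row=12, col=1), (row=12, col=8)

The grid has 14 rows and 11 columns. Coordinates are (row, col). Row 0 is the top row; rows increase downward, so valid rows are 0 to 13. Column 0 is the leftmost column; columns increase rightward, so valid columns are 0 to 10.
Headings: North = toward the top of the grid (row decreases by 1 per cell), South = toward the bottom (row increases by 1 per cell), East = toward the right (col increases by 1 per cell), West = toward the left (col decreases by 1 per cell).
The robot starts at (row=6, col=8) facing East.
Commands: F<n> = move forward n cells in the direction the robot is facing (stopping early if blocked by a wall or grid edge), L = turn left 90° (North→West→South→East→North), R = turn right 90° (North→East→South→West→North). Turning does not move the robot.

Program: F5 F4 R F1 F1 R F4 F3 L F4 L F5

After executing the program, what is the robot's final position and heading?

Start: (row=6, col=8), facing East
  F5: move forward 2/5 (blocked), now at (row=6, col=10)
  F4: move forward 0/4 (blocked), now at (row=6, col=10)
  R: turn right, now facing South
  F1: move forward 0/1 (blocked), now at (row=6, col=10)
  F1: move forward 0/1 (blocked), now at (row=6, col=10)
  R: turn right, now facing West
  F4: move forward 2/4 (blocked), now at (row=6, col=8)
  F3: move forward 0/3 (blocked), now at (row=6, col=8)
  L: turn left, now facing South
  F4: move forward 0/4 (blocked), now at (row=6, col=8)
  L: turn left, now facing East
  F5: move forward 2/5 (blocked), now at (row=6, col=10)
Final: (row=6, col=10), facing East

Answer: Final position: (row=6, col=10), facing East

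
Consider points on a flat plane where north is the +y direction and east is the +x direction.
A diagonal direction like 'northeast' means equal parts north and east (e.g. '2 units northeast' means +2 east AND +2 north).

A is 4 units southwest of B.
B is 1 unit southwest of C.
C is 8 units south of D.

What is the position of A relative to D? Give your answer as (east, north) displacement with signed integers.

Answer: A is at (east=-5, north=-13) relative to D.

Derivation:
Place D at the origin (east=0, north=0).
  C is 8 units south of D: delta (east=+0, north=-8); C at (east=0, north=-8).
  B is 1 unit southwest of C: delta (east=-1, north=-1); B at (east=-1, north=-9).
  A is 4 units southwest of B: delta (east=-4, north=-4); A at (east=-5, north=-13).
Therefore A relative to D: (east=-5, north=-13).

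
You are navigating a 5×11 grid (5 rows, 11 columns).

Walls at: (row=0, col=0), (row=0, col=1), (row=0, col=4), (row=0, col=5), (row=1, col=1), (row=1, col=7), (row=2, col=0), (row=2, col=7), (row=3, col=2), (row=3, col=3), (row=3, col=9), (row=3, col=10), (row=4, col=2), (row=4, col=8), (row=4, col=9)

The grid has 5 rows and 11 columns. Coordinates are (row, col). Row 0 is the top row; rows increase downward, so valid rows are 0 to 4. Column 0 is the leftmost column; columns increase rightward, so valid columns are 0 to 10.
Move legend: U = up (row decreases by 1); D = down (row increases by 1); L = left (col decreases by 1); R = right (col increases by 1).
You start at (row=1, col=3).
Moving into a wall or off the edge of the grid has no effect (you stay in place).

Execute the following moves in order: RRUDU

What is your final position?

Answer: Final position: (row=1, col=5)

Derivation:
Start: (row=1, col=3)
  R (right): (row=1, col=3) -> (row=1, col=4)
  R (right): (row=1, col=4) -> (row=1, col=5)
  U (up): blocked, stay at (row=1, col=5)
  D (down): (row=1, col=5) -> (row=2, col=5)
  U (up): (row=2, col=5) -> (row=1, col=5)
Final: (row=1, col=5)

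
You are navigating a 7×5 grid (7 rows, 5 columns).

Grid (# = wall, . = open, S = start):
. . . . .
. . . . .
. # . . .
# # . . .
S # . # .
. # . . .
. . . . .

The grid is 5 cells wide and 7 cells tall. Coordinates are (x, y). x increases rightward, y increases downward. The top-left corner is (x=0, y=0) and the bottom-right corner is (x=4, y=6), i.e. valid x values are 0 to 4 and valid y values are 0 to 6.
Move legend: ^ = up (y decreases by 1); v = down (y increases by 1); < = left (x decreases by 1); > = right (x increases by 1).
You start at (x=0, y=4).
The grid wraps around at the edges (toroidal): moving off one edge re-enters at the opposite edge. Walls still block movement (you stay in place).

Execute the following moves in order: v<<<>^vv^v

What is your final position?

Start: (x=0, y=4)
  v (down): (x=0, y=4) -> (x=0, y=5)
  < (left): (x=0, y=5) -> (x=4, y=5)
  < (left): (x=4, y=5) -> (x=3, y=5)
  < (left): (x=3, y=5) -> (x=2, y=5)
  > (right): (x=2, y=5) -> (x=3, y=5)
  ^ (up): blocked, stay at (x=3, y=5)
  v (down): (x=3, y=5) -> (x=3, y=6)
  v (down): (x=3, y=6) -> (x=3, y=0)
  ^ (up): (x=3, y=0) -> (x=3, y=6)
  v (down): (x=3, y=6) -> (x=3, y=0)
Final: (x=3, y=0)

Answer: Final position: (x=3, y=0)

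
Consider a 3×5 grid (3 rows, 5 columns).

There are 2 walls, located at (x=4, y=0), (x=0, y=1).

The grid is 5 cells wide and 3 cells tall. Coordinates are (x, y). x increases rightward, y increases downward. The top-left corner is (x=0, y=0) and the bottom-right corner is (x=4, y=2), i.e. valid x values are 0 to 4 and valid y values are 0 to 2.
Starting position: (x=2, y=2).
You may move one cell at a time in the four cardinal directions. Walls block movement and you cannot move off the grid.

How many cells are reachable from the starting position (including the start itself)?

Answer: Reachable cells: 13

Derivation:
BFS flood-fill from (x=2, y=2):
  Distance 0: (x=2, y=2)
  Distance 1: (x=2, y=1), (x=1, y=2), (x=3, y=2)
  Distance 2: (x=2, y=0), (x=1, y=1), (x=3, y=1), (x=0, y=2), (x=4, y=2)
  Distance 3: (x=1, y=0), (x=3, y=0), (x=4, y=1)
  Distance 4: (x=0, y=0)
Total reachable: 13 (grid has 13 open cells total)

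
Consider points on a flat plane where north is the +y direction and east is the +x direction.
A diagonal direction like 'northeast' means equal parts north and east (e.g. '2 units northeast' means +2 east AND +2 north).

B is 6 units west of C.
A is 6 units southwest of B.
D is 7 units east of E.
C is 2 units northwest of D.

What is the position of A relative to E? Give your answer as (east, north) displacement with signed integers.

Place E at the origin (east=0, north=0).
  D is 7 units east of E: delta (east=+7, north=+0); D at (east=7, north=0).
  C is 2 units northwest of D: delta (east=-2, north=+2); C at (east=5, north=2).
  B is 6 units west of C: delta (east=-6, north=+0); B at (east=-1, north=2).
  A is 6 units southwest of B: delta (east=-6, north=-6); A at (east=-7, north=-4).
Therefore A relative to E: (east=-7, north=-4).

Answer: A is at (east=-7, north=-4) relative to E.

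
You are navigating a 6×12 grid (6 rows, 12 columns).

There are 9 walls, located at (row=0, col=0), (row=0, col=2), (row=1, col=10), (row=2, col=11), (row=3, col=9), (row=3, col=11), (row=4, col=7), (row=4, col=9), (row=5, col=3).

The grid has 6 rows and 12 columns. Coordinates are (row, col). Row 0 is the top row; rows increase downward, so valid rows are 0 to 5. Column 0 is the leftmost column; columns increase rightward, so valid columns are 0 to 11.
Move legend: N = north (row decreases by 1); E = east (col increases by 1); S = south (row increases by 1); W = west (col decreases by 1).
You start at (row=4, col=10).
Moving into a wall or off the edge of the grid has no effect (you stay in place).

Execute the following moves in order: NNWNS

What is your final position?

Answer: Final position: (row=2, col=9)

Derivation:
Start: (row=4, col=10)
  N (north): (row=4, col=10) -> (row=3, col=10)
  N (north): (row=3, col=10) -> (row=2, col=10)
  W (west): (row=2, col=10) -> (row=2, col=9)
  N (north): (row=2, col=9) -> (row=1, col=9)
  S (south): (row=1, col=9) -> (row=2, col=9)
Final: (row=2, col=9)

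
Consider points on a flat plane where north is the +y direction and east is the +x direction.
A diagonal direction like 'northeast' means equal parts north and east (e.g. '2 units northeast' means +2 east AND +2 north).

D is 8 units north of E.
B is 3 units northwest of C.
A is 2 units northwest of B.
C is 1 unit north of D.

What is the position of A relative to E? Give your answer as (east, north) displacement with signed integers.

Place E at the origin (east=0, north=0).
  D is 8 units north of E: delta (east=+0, north=+8); D at (east=0, north=8).
  C is 1 unit north of D: delta (east=+0, north=+1); C at (east=0, north=9).
  B is 3 units northwest of C: delta (east=-3, north=+3); B at (east=-3, north=12).
  A is 2 units northwest of B: delta (east=-2, north=+2); A at (east=-5, north=14).
Therefore A relative to E: (east=-5, north=14).

Answer: A is at (east=-5, north=14) relative to E.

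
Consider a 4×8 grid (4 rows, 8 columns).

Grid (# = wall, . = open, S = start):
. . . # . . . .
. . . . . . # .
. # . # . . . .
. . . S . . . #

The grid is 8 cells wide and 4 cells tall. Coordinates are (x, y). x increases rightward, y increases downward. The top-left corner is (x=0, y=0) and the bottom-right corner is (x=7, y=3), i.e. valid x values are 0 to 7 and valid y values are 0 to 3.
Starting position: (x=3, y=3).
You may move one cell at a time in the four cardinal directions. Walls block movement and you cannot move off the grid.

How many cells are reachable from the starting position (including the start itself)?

Answer: Reachable cells: 27

Derivation:
BFS flood-fill from (x=3, y=3):
  Distance 0: (x=3, y=3)
  Distance 1: (x=2, y=3), (x=4, y=3)
  Distance 2: (x=2, y=2), (x=4, y=2), (x=1, y=3), (x=5, y=3)
  Distance 3: (x=2, y=1), (x=4, y=1), (x=5, y=2), (x=0, y=3), (x=6, y=3)
  Distance 4: (x=2, y=0), (x=4, y=0), (x=1, y=1), (x=3, y=1), (x=5, y=1), (x=0, y=2), (x=6, y=2)
  Distance 5: (x=1, y=0), (x=5, y=0), (x=0, y=1), (x=7, y=2)
  Distance 6: (x=0, y=0), (x=6, y=0), (x=7, y=1)
  Distance 7: (x=7, y=0)
Total reachable: 27 (grid has 27 open cells total)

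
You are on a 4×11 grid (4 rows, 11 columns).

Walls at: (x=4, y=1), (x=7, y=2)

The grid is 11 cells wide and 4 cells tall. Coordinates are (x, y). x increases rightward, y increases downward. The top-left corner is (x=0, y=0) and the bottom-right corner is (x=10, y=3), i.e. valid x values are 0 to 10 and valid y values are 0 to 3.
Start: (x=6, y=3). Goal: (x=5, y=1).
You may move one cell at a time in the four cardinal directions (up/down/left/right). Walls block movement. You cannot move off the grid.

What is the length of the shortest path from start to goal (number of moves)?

Answer: Shortest path length: 3

Derivation:
BFS from (x=6, y=3) until reaching (x=5, y=1):
  Distance 0: (x=6, y=3)
  Distance 1: (x=6, y=2), (x=5, y=3), (x=7, y=3)
  Distance 2: (x=6, y=1), (x=5, y=2), (x=4, y=3), (x=8, y=3)
  Distance 3: (x=6, y=0), (x=5, y=1), (x=7, y=1), (x=4, y=2), (x=8, y=2), (x=3, y=3), (x=9, y=3)  <- goal reached here
One shortest path (3 moves): (x=6, y=3) -> (x=5, y=3) -> (x=5, y=2) -> (x=5, y=1)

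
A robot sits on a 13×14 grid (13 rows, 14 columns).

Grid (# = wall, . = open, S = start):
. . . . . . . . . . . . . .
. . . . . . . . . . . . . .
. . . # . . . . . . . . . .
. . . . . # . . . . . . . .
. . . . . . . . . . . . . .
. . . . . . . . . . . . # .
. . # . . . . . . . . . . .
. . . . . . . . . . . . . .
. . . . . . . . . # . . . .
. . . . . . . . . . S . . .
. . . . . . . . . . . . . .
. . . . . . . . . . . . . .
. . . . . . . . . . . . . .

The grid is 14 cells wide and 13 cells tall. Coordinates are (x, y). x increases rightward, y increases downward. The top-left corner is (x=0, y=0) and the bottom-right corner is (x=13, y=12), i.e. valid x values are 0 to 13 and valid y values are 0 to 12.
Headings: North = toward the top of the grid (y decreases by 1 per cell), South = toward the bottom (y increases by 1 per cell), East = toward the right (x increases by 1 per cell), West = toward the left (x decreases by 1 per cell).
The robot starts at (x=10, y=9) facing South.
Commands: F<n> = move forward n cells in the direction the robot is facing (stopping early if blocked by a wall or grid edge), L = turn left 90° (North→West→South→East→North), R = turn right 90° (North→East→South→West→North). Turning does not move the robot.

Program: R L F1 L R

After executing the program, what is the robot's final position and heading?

Answer: Final position: (x=10, y=10), facing South

Derivation:
Start: (x=10, y=9), facing South
  R: turn right, now facing West
  L: turn left, now facing South
  F1: move forward 1, now at (x=10, y=10)
  L: turn left, now facing East
  R: turn right, now facing South
Final: (x=10, y=10), facing South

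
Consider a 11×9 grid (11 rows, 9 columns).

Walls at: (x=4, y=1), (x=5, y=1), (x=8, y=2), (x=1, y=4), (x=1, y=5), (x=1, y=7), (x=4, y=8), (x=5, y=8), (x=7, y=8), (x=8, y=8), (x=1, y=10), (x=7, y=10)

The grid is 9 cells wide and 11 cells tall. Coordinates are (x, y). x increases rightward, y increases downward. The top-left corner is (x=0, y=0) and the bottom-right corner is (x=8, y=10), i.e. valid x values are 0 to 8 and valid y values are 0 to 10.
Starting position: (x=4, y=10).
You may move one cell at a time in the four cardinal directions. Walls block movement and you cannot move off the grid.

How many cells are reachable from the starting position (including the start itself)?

BFS flood-fill from (x=4, y=10):
  Distance 0: (x=4, y=10)
  Distance 1: (x=4, y=9), (x=3, y=10), (x=5, y=10)
  Distance 2: (x=3, y=9), (x=5, y=9), (x=2, y=10), (x=6, y=10)
  Distance 3: (x=3, y=8), (x=2, y=9), (x=6, y=9)
  Distance 4: (x=3, y=7), (x=2, y=8), (x=6, y=8), (x=1, y=9), (x=7, y=9)
  Distance 5: (x=3, y=6), (x=2, y=7), (x=4, y=7), (x=6, y=7), (x=1, y=8), (x=0, y=9), (x=8, y=9)
  Distance 6: (x=3, y=5), (x=2, y=6), (x=4, y=6), (x=6, y=6), (x=5, y=7), (x=7, y=7), (x=0, y=8), (x=0, y=10), (x=8, y=10)
  Distance 7: (x=3, y=4), (x=2, y=5), (x=4, y=5), (x=6, y=5), (x=1, y=6), (x=5, y=6), (x=7, y=6), (x=0, y=7), (x=8, y=7)
  Distance 8: (x=3, y=3), (x=2, y=4), (x=4, y=4), (x=6, y=4), (x=5, y=5), (x=7, y=5), (x=0, y=6), (x=8, y=6)
  Distance 9: (x=3, y=2), (x=2, y=3), (x=4, y=3), (x=6, y=3), (x=5, y=4), (x=7, y=4), (x=0, y=5), (x=8, y=5)
  Distance 10: (x=3, y=1), (x=2, y=2), (x=4, y=2), (x=6, y=2), (x=1, y=3), (x=5, y=3), (x=7, y=3), (x=0, y=4), (x=8, y=4)
  Distance 11: (x=3, y=0), (x=2, y=1), (x=6, y=1), (x=1, y=2), (x=5, y=2), (x=7, y=2), (x=0, y=3), (x=8, y=3)
  Distance 12: (x=2, y=0), (x=4, y=0), (x=6, y=0), (x=1, y=1), (x=7, y=1), (x=0, y=2)
  Distance 13: (x=1, y=0), (x=5, y=0), (x=7, y=0), (x=0, y=1), (x=8, y=1)
  Distance 14: (x=0, y=0), (x=8, y=0)
Total reachable: 87 (grid has 87 open cells total)

Answer: Reachable cells: 87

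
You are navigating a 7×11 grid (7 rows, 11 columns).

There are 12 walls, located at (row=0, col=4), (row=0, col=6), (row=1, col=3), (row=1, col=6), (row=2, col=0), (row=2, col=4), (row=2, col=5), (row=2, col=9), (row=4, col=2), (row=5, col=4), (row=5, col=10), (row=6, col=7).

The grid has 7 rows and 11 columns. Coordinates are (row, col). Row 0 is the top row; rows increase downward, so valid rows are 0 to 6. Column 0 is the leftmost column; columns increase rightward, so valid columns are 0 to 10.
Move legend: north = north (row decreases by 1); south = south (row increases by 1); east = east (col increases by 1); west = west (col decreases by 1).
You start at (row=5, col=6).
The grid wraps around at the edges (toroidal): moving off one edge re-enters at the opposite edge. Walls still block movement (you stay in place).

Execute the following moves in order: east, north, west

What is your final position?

Start: (row=5, col=6)
  east (east): (row=5, col=6) -> (row=5, col=7)
  north (north): (row=5, col=7) -> (row=4, col=7)
  west (west): (row=4, col=7) -> (row=4, col=6)
Final: (row=4, col=6)

Answer: Final position: (row=4, col=6)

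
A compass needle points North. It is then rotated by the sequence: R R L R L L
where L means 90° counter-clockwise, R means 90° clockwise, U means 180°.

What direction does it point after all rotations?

Start: North
  R (right (90° clockwise)) -> East
  R (right (90° clockwise)) -> South
  L (left (90° counter-clockwise)) -> East
  R (right (90° clockwise)) -> South
  L (left (90° counter-clockwise)) -> East
  L (left (90° counter-clockwise)) -> North
Final: North

Answer: Final heading: North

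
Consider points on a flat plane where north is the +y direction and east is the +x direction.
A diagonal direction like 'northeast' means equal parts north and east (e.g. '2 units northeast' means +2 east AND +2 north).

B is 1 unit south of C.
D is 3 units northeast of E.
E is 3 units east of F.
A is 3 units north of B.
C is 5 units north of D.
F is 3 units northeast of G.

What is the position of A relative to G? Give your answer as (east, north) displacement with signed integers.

Place G at the origin (east=0, north=0).
  F is 3 units northeast of G: delta (east=+3, north=+3); F at (east=3, north=3).
  E is 3 units east of F: delta (east=+3, north=+0); E at (east=6, north=3).
  D is 3 units northeast of E: delta (east=+3, north=+3); D at (east=9, north=6).
  C is 5 units north of D: delta (east=+0, north=+5); C at (east=9, north=11).
  B is 1 unit south of C: delta (east=+0, north=-1); B at (east=9, north=10).
  A is 3 units north of B: delta (east=+0, north=+3); A at (east=9, north=13).
Therefore A relative to G: (east=9, north=13).

Answer: A is at (east=9, north=13) relative to G.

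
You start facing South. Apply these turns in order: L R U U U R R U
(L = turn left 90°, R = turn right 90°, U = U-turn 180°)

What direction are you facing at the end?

Start: South
  L (left (90° counter-clockwise)) -> East
  R (right (90° clockwise)) -> South
  U (U-turn (180°)) -> North
  U (U-turn (180°)) -> South
  U (U-turn (180°)) -> North
  R (right (90° clockwise)) -> East
  R (right (90° clockwise)) -> South
  U (U-turn (180°)) -> North
Final: North

Answer: Final heading: North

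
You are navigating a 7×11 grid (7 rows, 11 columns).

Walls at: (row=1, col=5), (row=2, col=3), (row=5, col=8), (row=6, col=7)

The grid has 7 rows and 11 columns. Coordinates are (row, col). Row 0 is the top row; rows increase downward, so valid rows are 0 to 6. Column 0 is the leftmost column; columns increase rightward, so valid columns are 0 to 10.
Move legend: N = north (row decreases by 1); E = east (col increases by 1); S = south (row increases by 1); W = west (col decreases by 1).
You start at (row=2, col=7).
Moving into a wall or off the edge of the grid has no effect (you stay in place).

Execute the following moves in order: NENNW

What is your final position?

Start: (row=2, col=7)
  N (north): (row=2, col=7) -> (row=1, col=7)
  E (east): (row=1, col=7) -> (row=1, col=8)
  N (north): (row=1, col=8) -> (row=0, col=8)
  N (north): blocked, stay at (row=0, col=8)
  W (west): (row=0, col=8) -> (row=0, col=7)
Final: (row=0, col=7)

Answer: Final position: (row=0, col=7)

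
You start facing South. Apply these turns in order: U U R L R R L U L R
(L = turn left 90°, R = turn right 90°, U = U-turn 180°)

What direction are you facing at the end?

Answer: Final heading: East

Derivation:
Start: South
  U (U-turn (180°)) -> North
  U (U-turn (180°)) -> South
  R (right (90° clockwise)) -> West
  L (left (90° counter-clockwise)) -> South
  R (right (90° clockwise)) -> West
  R (right (90° clockwise)) -> North
  L (left (90° counter-clockwise)) -> West
  U (U-turn (180°)) -> East
  L (left (90° counter-clockwise)) -> North
  R (right (90° clockwise)) -> East
Final: East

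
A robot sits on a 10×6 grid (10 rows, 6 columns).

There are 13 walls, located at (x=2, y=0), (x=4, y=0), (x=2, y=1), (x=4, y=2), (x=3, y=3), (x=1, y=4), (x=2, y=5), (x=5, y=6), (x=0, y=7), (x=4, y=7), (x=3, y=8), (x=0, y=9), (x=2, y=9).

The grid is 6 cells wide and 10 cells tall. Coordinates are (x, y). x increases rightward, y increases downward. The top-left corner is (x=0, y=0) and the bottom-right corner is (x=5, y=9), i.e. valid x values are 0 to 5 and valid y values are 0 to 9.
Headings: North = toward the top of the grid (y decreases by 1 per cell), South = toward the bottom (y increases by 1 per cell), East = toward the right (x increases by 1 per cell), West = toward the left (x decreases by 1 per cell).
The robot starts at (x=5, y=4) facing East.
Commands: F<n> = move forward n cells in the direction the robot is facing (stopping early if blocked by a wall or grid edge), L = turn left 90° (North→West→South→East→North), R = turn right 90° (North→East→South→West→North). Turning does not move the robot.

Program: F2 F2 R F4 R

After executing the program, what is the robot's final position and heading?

Start: (x=5, y=4), facing East
  F2: move forward 0/2 (blocked), now at (x=5, y=4)
  F2: move forward 0/2 (blocked), now at (x=5, y=4)
  R: turn right, now facing South
  F4: move forward 1/4 (blocked), now at (x=5, y=5)
  R: turn right, now facing West
Final: (x=5, y=5), facing West

Answer: Final position: (x=5, y=5), facing West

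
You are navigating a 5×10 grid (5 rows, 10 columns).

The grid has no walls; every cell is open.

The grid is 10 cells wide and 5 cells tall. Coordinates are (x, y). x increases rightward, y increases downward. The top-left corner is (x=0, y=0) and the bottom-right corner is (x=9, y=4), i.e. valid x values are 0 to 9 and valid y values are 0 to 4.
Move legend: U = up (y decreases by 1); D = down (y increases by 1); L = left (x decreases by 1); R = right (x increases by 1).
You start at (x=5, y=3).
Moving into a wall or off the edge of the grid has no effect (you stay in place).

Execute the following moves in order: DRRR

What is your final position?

Answer: Final position: (x=8, y=4)

Derivation:
Start: (x=5, y=3)
  D (down): (x=5, y=3) -> (x=5, y=4)
  R (right): (x=5, y=4) -> (x=6, y=4)
  R (right): (x=6, y=4) -> (x=7, y=4)
  R (right): (x=7, y=4) -> (x=8, y=4)
Final: (x=8, y=4)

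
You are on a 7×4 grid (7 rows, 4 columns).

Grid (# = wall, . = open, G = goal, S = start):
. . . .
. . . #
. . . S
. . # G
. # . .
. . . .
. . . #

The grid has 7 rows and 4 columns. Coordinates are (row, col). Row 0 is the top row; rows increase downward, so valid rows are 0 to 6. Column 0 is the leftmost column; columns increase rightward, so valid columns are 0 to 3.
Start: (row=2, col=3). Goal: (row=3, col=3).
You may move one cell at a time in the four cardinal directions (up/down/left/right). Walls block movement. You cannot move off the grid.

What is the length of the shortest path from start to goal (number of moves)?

BFS from (row=2, col=3) until reaching (row=3, col=3):
  Distance 0: (row=2, col=3)
  Distance 1: (row=2, col=2), (row=3, col=3)  <- goal reached here
One shortest path (1 moves): (row=2, col=3) -> (row=3, col=3)

Answer: Shortest path length: 1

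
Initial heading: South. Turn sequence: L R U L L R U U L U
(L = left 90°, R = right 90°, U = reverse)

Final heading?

Start: South
  L (left (90° counter-clockwise)) -> East
  R (right (90° clockwise)) -> South
  U (U-turn (180°)) -> North
  L (left (90° counter-clockwise)) -> West
  L (left (90° counter-clockwise)) -> South
  R (right (90° clockwise)) -> West
  U (U-turn (180°)) -> East
  U (U-turn (180°)) -> West
  L (left (90° counter-clockwise)) -> South
  U (U-turn (180°)) -> North
Final: North

Answer: Final heading: North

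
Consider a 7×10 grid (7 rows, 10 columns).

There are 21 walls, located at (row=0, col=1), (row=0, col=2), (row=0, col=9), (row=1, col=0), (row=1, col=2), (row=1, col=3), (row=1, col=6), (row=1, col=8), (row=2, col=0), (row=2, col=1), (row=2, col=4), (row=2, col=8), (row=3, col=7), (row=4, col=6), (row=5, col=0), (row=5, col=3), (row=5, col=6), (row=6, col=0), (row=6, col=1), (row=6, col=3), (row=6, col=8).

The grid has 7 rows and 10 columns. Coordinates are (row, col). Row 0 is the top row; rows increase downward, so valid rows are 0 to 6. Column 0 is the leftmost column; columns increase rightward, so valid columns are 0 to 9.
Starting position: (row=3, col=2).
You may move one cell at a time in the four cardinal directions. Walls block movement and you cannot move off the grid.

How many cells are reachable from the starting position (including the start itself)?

Answer: Reachable cells: 47

Derivation:
BFS flood-fill from (row=3, col=2):
  Distance 0: (row=3, col=2)
  Distance 1: (row=2, col=2), (row=3, col=1), (row=3, col=3), (row=4, col=2)
  Distance 2: (row=2, col=3), (row=3, col=0), (row=3, col=4), (row=4, col=1), (row=4, col=3), (row=5, col=2)
  Distance 3: (row=3, col=5), (row=4, col=0), (row=4, col=4), (row=5, col=1), (row=6, col=2)
  Distance 4: (row=2, col=5), (row=3, col=6), (row=4, col=5), (row=5, col=4)
  Distance 5: (row=1, col=5), (row=2, col=6), (row=5, col=5), (row=6, col=4)
  Distance 6: (row=0, col=5), (row=1, col=4), (row=2, col=7), (row=6, col=5)
  Distance 7: (row=0, col=4), (row=0, col=6), (row=1, col=7), (row=6, col=6)
  Distance 8: (row=0, col=3), (row=0, col=7), (row=6, col=7)
  Distance 9: (row=0, col=8), (row=5, col=7)
  Distance 10: (row=4, col=7), (row=5, col=8)
  Distance 11: (row=4, col=8), (row=5, col=9)
  Distance 12: (row=3, col=8), (row=4, col=9), (row=6, col=9)
  Distance 13: (row=3, col=9)
  Distance 14: (row=2, col=9)
  Distance 15: (row=1, col=9)
Total reachable: 47 (grid has 49 open cells total)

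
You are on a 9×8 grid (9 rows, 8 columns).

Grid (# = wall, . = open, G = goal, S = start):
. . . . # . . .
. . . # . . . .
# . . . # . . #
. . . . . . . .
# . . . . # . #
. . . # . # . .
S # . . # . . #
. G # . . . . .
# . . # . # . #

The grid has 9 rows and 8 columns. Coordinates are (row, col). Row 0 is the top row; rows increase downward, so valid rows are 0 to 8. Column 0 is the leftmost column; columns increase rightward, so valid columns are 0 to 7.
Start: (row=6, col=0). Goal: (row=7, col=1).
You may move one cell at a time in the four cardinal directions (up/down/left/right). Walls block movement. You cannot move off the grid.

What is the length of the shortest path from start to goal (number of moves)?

Answer: Shortest path length: 2

Derivation:
BFS from (row=6, col=0) until reaching (row=7, col=1):
  Distance 0: (row=6, col=0)
  Distance 1: (row=5, col=0), (row=7, col=0)
  Distance 2: (row=5, col=1), (row=7, col=1)  <- goal reached here
One shortest path (2 moves): (row=6, col=0) -> (row=7, col=0) -> (row=7, col=1)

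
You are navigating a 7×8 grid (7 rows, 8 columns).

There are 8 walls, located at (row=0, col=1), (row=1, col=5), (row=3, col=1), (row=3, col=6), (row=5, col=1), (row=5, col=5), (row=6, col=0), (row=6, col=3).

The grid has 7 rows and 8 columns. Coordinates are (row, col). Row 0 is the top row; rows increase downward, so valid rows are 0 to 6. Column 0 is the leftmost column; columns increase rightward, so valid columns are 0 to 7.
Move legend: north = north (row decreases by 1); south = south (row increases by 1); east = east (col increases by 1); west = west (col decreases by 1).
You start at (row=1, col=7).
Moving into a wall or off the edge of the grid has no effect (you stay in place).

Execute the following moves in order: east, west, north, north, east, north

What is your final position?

Answer: Final position: (row=0, col=7)

Derivation:
Start: (row=1, col=7)
  east (east): blocked, stay at (row=1, col=7)
  west (west): (row=1, col=7) -> (row=1, col=6)
  north (north): (row=1, col=6) -> (row=0, col=6)
  north (north): blocked, stay at (row=0, col=6)
  east (east): (row=0, col=6) -> (row=0, col=7)
  north (north): blocked, stay at (row=0, col=7)
Final: (row=0, col=7)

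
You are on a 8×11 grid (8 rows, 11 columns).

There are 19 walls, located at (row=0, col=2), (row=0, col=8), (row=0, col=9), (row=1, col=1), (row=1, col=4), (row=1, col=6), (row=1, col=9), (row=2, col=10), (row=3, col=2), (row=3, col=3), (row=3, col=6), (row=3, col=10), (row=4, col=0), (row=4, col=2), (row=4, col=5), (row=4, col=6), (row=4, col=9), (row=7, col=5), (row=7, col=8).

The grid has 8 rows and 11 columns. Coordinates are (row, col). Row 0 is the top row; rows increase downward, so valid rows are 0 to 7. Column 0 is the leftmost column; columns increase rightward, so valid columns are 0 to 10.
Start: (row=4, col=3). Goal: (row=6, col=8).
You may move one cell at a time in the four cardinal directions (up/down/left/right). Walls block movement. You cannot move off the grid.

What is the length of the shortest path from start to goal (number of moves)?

BFS from (row=4, col=3) until reaching (row=6, col=8):
  Distance 0: (row=4, col=3)
  Distance 1: (row=4, col=4), (row=5, col=3)
  Distance 2: (row=3, col=4), (row=5, col=2), (row=5, col=4), (row=6, col=3)
  Distance 3: (row=2, col=4), (row=3, col=5), (row=5, col=1), (row=5, col=5), (row=6, col=2), (row=6, col=4), (row=7, col=3)
  Distance 4: (row=2, col=3), (row=2, col=5), (row=4, col=1), (row=5, col=0), (row=5, col=6), (row=6, col=1), (row=6, col=5), (row=7, col=2), (row=7, col=4)
  Distance 5: (row=1, col=3), (row=1, col=5), (row=2, col=2), (row=2, col=6), (row=3, col=1), (row=5, col=7), (row=6, col=0), (row=6, col=6), (row=7, col=1)
  Distance 6: (row=0, col=3), (row=0, col=5), (row=1, col=2), (row=2, col=1), (row=2, col=7), (row=3, col=0), (row=4, col=7), (row=5, col=8), (row=6, col=7), (row=7, col=0), (row=7, col=6)
  Distance 7: (row=0, col=4), (row=0, col=6), (row=1, col=7), (row=2, col=0), (row=2, col=8), (row=3, col=7), (row=4, col=8), (row=5, col=9), (row=6, col=8), (row=7, col=7)  <- goal reached here
One shortest path (7 moves): (row=4, col=3) -> (row=4, col=4) -> (row=5, col=4) -> (row=5, col=5) -> (row=5, col=6) -> (row=5, col=7) -> (row=5, col=8) -> (row=6, col=8)

Answer: Shortest path length: 7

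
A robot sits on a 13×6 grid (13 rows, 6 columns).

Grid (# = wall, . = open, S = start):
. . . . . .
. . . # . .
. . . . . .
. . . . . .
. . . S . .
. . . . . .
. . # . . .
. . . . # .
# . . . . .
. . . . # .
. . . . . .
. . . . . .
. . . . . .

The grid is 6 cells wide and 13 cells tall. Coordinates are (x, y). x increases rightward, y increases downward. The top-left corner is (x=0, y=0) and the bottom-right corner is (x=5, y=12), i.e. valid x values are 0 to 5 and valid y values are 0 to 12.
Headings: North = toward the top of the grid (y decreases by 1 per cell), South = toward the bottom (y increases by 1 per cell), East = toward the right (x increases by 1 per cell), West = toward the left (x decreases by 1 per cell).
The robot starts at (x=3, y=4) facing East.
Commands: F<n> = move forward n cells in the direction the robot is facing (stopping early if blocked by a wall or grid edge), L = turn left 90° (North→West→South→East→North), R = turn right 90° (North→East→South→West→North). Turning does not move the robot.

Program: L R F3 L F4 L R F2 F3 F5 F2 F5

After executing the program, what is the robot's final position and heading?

Start: (x=3, y=4), facing East
  L: turn left, now facing North
  R: turn right, now facing East
  F3: move forward 2/3 (blocked), now at (x=5, y=4)
  L: turn left, now facing North
  F4: move forward 4, now at (x=5, y=0)
  L: turn left, now facing West
  R: turn right, now facing North
  F2: move forward 0/2 (blocked), now at (x=5, y=0)
  F3: move forward 0/3 (blocked), now at (x=5, y=0)
  F5: move forward 0/5 (blocked), now at (x=5, y=0)
  F2: move forward 0/2 (blocked), now at (x=5, y=0)
  F5: move forward 0/5 (blocked), now at (x=5, y=0)
Final: (x=5, y=0), facing North

Answer: Final position: (x=5, y=0), facing North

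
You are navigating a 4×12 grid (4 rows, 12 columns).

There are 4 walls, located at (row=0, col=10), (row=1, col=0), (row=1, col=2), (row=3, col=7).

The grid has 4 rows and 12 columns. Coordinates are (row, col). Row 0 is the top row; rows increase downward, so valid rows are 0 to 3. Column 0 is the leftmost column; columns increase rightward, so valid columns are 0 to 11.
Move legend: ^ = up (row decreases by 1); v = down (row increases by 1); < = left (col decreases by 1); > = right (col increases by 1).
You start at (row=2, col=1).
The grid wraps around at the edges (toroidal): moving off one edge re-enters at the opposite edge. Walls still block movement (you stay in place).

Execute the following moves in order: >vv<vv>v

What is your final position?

Start: (row=2, col=1)
  > (right): (row=2, col=1) -> (row=2, col=2)
  v (down): (row=2, col=2) -> (row=3, col=2)
  v (down): (row=3, col=2) -> (row=0, col=2)
  < (left): (row=0, col=2) -> (row=0, col=1)
  v (down): (row=0, col=1) -> (row=1, col=1)
  v (down): (row=1, col=1) -> (row=2, col=1)
  > (right): (row=2, col=1) -> (row=2, col=2)
  v (down): (row=2, col=2) -> (row=3, col=2)
Final: (row=3, col=2)

Answer: Final position: (row=3, col=2)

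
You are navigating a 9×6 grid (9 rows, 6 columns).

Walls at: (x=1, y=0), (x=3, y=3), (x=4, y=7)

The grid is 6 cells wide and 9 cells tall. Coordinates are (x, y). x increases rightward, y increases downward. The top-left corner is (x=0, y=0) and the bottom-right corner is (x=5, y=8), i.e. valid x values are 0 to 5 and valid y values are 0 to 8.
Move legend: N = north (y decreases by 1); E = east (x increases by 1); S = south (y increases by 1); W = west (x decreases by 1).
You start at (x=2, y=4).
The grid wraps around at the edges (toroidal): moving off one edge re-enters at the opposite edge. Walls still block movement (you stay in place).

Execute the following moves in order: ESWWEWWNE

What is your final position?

Start: (x=2, y=4)
  E (east): (x=2, y=4) -> (x=3, y=4)
  S (south): (x=3, y=4) -> (x=3, y=5)
  W (west): (x=3, y=5) -> (x=2, y=5)
  W (west): (x=2, y=5) -> (x=1, y=5)
  E (east): (x=1, y=5) -> (x=2, y=5)
  W (west): (x=2, y=5) -> (x=1, y=5)
  W (west): (x=1, y=5) -> (x=0, y=5)
  N (north): (x=0, y=5) -> (x=0, y=4)
  E (east): (x=0, y=4) -> (x=1, y=4)
Final: (x=1, y=4)

Answer: Final position: (x=1, y=4)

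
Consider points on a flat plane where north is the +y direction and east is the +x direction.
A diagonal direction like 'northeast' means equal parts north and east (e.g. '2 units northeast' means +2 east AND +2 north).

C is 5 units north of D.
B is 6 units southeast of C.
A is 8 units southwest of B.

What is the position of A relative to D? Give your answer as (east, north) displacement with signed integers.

Answer: A is at (east=-2, north=-9) relative to D.

Derivation:
Place D at the origin (east=0, north=0).
  C is 5 units north of D: delta (east=+0, north=+5); C at (east=0, north=5).
  B is 6 units southeast of C: delta (east=+6, north=-6); B at (east=6, north=-1).
  A is 8 units southwest of B: delta (east=-8, north=-8); A at (east=-2, north=-9).
Therefore A relative to D: (east=-2, north=-9).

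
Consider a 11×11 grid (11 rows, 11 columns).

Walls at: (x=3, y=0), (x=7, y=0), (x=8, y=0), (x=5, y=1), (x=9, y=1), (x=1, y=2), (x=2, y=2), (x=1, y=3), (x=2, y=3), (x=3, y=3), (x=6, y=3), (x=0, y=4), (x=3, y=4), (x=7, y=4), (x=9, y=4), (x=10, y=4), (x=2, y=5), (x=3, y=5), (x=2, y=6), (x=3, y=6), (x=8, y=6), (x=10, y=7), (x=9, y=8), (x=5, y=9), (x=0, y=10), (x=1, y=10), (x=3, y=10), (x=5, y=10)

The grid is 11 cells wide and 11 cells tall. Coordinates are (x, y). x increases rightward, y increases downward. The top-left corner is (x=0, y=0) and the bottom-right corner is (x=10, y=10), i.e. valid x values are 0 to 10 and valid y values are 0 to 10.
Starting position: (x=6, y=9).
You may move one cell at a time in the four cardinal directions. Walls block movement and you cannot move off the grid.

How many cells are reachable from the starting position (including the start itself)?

Answer: Reachable cells: 93

Derivation:
BFS flood-fill from (x=6, y=9):
  Distance 0: (x=6, y=9)
  Distance 1: (x=6, y=8), (x=7, y=9), (x=6, y=10)
  Distance 2: (x=6, y=7), (x=5, y=8), (x=7, y=8), (x=8, y=9), (x=7, y=10)
  Distance 3: (x=6, y=6), (x=5, y=7), (x=7, y=7), (x=4, y=8), (x=8, y=8), (x=9, y=9), (x=8, y=10)
  Distance 4: (x=6, y=5), (x=5, y=6), (x=7, y=6), (x=4, y=7), (x=8, y=7), (x=3, y=8), (x=4, y=9), (x=10, y=9), (x=9, y=10)
  Distance 5: (x=6, y=4), (x=5, y=5), (x=7, y=5), (x=4, y=6), (x=3, y=7), (x=9, y=7), (x=2, y=8), (x=10, y=8), (x=3, y=9), (x=4, y=10), (x=10, y=10)
  Distance 6: (x=5, y=4), (x=4, y=5), (x=8, y=5), (x=9, y=6), (x=2, y=7), (x=1, y=8), (x=2, y=9)
  Distance 7: (x=5, y=3), (x=4, y=4), (x=8, y=4), (x=9, y=5), (x=10, y=6), (x=1, y=7), (x=0, y=8), (x=1, y=9), (x=2, y=10)
  Distance 8: (x=5, y=2), (x=4, y=3), (x=8, y=3), (x=10, y=5), (x=1, y=6), (x=0, y=7), (x=0, y=9)
  Distance 9: (x=4, y=2), (x=6, y=2), (x=8, y=2), (x=7, y=3), (x=9, y=3), (x=1, y=5), (x=0, y=6)
  Distance 10: (x=4, y=1), (x=6, y=1), (x=8, y=1), (x=3, y=2), (x=7, y=2), (x=9, y=2), (x=10, y=3), (x=1, y=4), (x=0, y=5)
  Distance 11: (x=4, y=0), (x=6, y=0), (x=3, y=1), (x=7, y=1), (x=10, y=2), (x=2, y=4)
  Distance 12: (x=5, y=0), (x=2, y=1), (x=10, y=1)
  Distance 13: (x=2, y=0), (x=10, y=0), (x=1, y=1)
  Distance 14: (x=1, y=0), (x=9, y=0), (x=0, y=1)
  Distance 15: (x=0, y=0), (x=0, y=2)
  Distance 16: (x=0, y=3)
Total reachable: 93 (grid has 93 open cells total)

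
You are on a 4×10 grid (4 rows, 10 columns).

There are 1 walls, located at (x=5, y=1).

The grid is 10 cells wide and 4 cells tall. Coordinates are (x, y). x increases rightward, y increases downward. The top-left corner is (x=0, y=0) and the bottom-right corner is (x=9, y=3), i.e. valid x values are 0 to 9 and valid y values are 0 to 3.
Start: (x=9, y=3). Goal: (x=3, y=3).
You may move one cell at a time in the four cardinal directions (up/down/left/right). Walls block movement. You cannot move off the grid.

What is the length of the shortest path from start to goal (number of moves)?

Answer: Shortest path length: 6

Derivation:
BFS from (x=9, y=3) until reaching (x=3, y=3):
  Distance 0: (x=9, y=3)
  Distance 1: (x=9, y=2), (x=8, y=3)
  Distance 2: (x=9, y=1), (x=8, y=2), (x=7, y=3)
  Distance 3: (x=9, y=0), (x=8, y=1), (x=7, y=2), (x=6, y=3)
  Distance 4: (x=8, y=0), (x=7, y=1), (x=6, y=2), (x=5, y=3)
  Distance 5: (x=7, y=0), (x=6, y=1), (x=5, y=2), (x=4, y=3)
  Distance 6: (x=6, y=0), (x=4, y=2), (x=3, y=3)  <- goal reached here
One shortest path (6 moves): (x=9, y=3) -> (x=8, y=3) -> (x=7, y=3) -> (x=6, y=3) -> (x=5, y=3) -> (x=4, y=3) -> (x=3, y=3)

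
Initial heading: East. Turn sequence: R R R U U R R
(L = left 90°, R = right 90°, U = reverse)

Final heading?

Answer: Final heading: South

Derivation:
Start: East
  R (right (90° clockwise)) -> South
  R (right (90° clockwise)) -> West
  R (right (90° clockwise)) -> North
  U (U-turn (180°)) -> South
  U (U-turn (180°)) -> North
  R (right (90° clockwise)) -> East
  R (right (90° clockwise)) -> South
Final: South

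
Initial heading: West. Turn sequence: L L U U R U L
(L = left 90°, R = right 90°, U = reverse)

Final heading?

Answer: Final heading: West

Derivation:
Start: West
  L (left (90° counter-clockwise)) -> South
  L (left (90° counter-clockwise)) -> East
  U (U-turn (180°)) -> West
  U (U-turn (180°)) -> East
  R (right (90° clockwise)) -> South
  U (U-turn (180°)) -> North
  L (left (90° counter-clockwise)) -> West
Final: West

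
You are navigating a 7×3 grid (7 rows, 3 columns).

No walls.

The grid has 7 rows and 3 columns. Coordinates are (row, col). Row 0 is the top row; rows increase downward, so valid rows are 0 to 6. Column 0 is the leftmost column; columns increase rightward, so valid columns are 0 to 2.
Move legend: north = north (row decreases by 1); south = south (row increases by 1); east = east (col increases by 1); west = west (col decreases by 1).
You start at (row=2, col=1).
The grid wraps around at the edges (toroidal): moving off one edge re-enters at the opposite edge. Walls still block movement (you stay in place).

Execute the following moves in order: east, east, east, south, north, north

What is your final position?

Start: (row=2, col=1)
  east (east): (row=2, col=1) -> (row=2, col=2)
  east (east): (row=2, col=2) -> (row=2, col=0)
  east (east): (row=2, col=0) -> (row=2, col=1)
  south (south): (row=2, col=1) -> (row=3, col=1)
  north (north): (row=3, col=1) -> (row=2, col=1)
  north (north): (row=2, col=1) -> (row=1, col=1)
Final: (row=1, col=1)

Answer: Final position: (row=1, col=1)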